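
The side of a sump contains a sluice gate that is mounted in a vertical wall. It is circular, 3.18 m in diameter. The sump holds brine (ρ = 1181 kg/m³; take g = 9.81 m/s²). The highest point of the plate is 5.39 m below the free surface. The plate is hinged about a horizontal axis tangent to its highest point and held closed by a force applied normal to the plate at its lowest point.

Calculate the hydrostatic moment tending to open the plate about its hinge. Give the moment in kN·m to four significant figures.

γ = ρg = 1181 × 9.81 / 1000 = 11.58561 kN/m³.
The centroid is at the centre, 1.59 m below the top of the plate, so the centroid depth is h_c = 5.39 + 1.59 = 6.98 m.
A = π(1.59)² = 7.94226 m².
Resultant F = γ·h_c·A = 11.58561 × 6.98 × 7.94226 = 642.271 kN.
I_c = πr⁴/4 = π × 1.59⁴/4 = 5.01971 m⁴.
Centre of pressure: y_p = y_c + I_c/(y_c·A) = 6.98 + 5.01971/(6.98 × 7.94226) = 6.98 + 0.0905481 = 7.07055 m along the plane.
The resultant acts 1.59 + 0.0905481 = 1.68055 m (along the plate) below the hinge at the top edge, so the moment about the hinge is M = F × 1.68055 = 642.271 × 1.68055 = 1079.37 kN·m.

M ≈ 1079 kN·m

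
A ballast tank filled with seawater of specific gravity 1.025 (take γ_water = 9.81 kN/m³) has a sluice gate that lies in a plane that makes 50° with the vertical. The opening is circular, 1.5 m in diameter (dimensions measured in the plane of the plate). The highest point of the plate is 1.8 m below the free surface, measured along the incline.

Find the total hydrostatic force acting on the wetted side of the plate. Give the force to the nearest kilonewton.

F ≈ 29 kN

γ = 1.025 × 9.81 = 10.05525 kN/m³.
The plate makes 50° with the vertical, i.e. θ = 90° − 50° = 40° to the horizontal. Measuring y along the incline from the free-surface line, vertical depth h = y·sinθ with sinθ = 0.642788.
The centroid is at the centre, 0.75 m below the top of the plate, so y_c = 1.8 + 0.75 = 2.55 m and h_c = 2.55 × 0.642788 = 1.63911 m.
A = π(0.75)² = 1.76715 m².
Resultant F = γ·h_c·A = 10.05525 × 1.63911 × 1.76715 = 29.1256 kN.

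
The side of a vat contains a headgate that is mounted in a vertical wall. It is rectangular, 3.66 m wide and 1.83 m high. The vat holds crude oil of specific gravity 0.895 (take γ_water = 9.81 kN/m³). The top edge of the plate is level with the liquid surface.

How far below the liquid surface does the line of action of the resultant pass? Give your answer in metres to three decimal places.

h_p = 1.220 m

γ = 0.895 × 9.81 = 8.77995 kN/m³.
The centroid lies 1.83/2 = 0.915 m below the top edge, so the centroid depth is h_c = 0.915 m.
A = 3.66 × 1.83 = 6.6978 m².
Resultant F = γ·h_c·A = 8.77995 × 0.915 × 6.6978 = 53.8078 kN.
I_c = b·h³/12 = 3.66 × 1.83³/12 = 1.86919 m⁴.
Centre of pressure: y_p = y_c + I_c/(y_c·A) = 0.915 + 1.86919/(0.915 × 6.6978) = 0.915 + 0.305 = 1.22 m along the plane.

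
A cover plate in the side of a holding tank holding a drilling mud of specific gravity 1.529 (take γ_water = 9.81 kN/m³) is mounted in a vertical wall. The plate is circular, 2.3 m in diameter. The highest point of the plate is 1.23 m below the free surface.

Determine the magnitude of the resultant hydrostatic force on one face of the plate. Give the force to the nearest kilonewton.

F ≈ 148 kN

γ = 1.529 × 9.81 = 14.99949 kN/m³.
The centroid is at the centre, 1.15 m below the top of the plate, so the centroid depth is h_c = 1.23 + 1.15 = 2.38 m.
A = π(1.15)² = 4.15476 m².
Resultant F = γ·h_c·A = 14.99949 × 2.38 × 4.15476 = 148.32 kN.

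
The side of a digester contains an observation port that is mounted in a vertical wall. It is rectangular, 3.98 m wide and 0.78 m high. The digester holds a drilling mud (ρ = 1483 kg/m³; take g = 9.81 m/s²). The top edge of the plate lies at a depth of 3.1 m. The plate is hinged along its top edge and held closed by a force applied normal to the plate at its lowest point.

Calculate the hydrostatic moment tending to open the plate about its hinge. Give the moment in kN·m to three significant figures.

γ = ρg = 1483 × 9.81 / 1000 = 14.54823 kN/m³.
The centroid lies 0.78/2 = 0.39 m below the top edge, so the centroid depth is h_c = 3.1 + 0.39 = 3.49 m.
A = 3.98 × 0.78 = 3.1044 m².
Resultant F = γ·h_c·A = 14.54823 × 3.49 × 3.1044 = 157.621 kN.
I_c = b·h³/12 = 3.98 × 0.78³/12 = 0.157393 m⁴.
Centre of pressure: y_p = y_c + I_c/(y_c·A) = 3.49 + 0.157393/(3.49 × 3.1044) = 3.49 + 0.0145272 = 3.50453 m along the plane.
The resultant acts 0.39 + 0.0145272 = 0.404527 m (along the plate) below the hinge at the top edge, so the moment about the hinge is M = F × 0.404527 = 157.621 × 0.404527 = 63.762 kN·m.

M ≈ 63.8 kN·m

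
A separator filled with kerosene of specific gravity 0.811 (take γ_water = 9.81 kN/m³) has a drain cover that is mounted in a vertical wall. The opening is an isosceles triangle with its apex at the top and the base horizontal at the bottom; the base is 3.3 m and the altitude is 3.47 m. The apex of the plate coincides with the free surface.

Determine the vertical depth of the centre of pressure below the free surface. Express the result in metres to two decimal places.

h_p = 2.60 m

γ = 0.811 × 9.81 = 7.95591 kN/m³.
With the apex up, the centroid sits 2h/3 = 2 × 3.47/3 = 2.31333 m below the apex, so the centroid depth is h_c = 2.31333 m.
A = ½ × 3.3 × 3.47 = 5.7255 m².
Resultant F = γ·h_c·A = 7.95591 × 2.31333 × 5.7255 = 105.376 kN.
I_c = b·h³/36 = 3.3 × 3.47³/36 = 3.83001 m⁴.
Centre of pressure: y_p = y_c + I_c/(y_c·A) = 2.31333 + 3.83001/(2.31333 × 5.7255) = 2.31333 + 0.289167 = 2.6025 m along the plane.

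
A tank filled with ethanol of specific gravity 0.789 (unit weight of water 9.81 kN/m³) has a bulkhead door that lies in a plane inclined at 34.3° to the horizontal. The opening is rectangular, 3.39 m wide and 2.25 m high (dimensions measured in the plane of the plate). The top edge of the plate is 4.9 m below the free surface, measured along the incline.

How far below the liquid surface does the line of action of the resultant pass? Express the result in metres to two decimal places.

γ = 0.789 × 9.81 = 7.74009 kN/m³.
Let θ = 34.3° be the plate's angle to the horizontal; measure y along the incline from where the plane meets the free surface. Vertical depth h = y·sinθ with sinθ = 0.563526.
The centroid lies 2.25/2 = 1.125 m below the top edge, so y_c = 4.9 + 1.125 = 6.025 m and h_c = 6.025 × 0.563526 = 3.39524 m.
A = 3.39 × 2.25 = 7.6275 m².
Resultant F = γ·h_c·A = 7.74009 × 3.39524 × 7.6275 = 200.447 kN.
I_c = b·h³/12 = 3.39 × 2.25³/12 = 3.21785 m⁴.
Centre of pressure: y_p = y_c + I_c/(y_c·A) = 6.025 + 3.21785/(6.025 × 7.6275) = 6.025 + 0.0700207 = 6.09502 m along the plane.
Vertically, h_p = y_p·sinθ = 6.09502 × 0.563526 = 3.4347 m.

h_p = 3.43 m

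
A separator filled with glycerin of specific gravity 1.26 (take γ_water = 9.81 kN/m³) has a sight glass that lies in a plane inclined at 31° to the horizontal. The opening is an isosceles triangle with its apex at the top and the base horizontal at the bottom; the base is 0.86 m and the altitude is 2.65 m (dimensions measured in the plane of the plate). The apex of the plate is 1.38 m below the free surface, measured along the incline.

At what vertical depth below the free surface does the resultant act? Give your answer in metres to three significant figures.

h_p = 1.68 m

γ = 1.26 × 9.81 = 12.3606 kN/m³.
Let θ = 31° be the plate's angle to the horizontal; measure y along the incline from where the plane meets the free surface. Vertical depth h = y·sinθ with sinθ = 0.515038.
With the apex up, the centroid sits 2h/3 = 2 × 2.65/3 = 1.76667 m below the apex, so y_c = 1.38 + 1.76667 = 3.14667 m and h_c = 3.14667 × 0.515038 = 1.62065 m.
A = ½ × 0.86 × 2.65 = 1.1395 m².
Resultant F = γ·h_c·A = 12.3606 × 1.62065 × 1.1395 = 22.8267 kN.
I_c = b·h³/36 = 0.86 × 2.65³/36 = 0.444563 m⁴.
Centre of pressure: y_p = y_c + I_c/(y_c·A) = 3.14667 + 0.444563/(3.14667 × 1.1395) = 3.14667 + 0.123985 = 3.27065 m along the plane.
Vertically, h_p = y_p·sinθ = 3.27065 × 0.515038 = 1.68451 m.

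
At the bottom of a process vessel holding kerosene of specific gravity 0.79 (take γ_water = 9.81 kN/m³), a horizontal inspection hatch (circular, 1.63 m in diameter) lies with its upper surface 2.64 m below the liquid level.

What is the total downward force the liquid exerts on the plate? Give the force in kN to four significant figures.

γ = 0.79 × 9.81 = 7.7499 kN/m³.
The plate is horizontal, so pressure is uniform at p = γ·h = 7.7499 × 2.64 = 20.4597 kN/m².
A = π(0.815)² = 2.08672 m².
F = p·A = 20.4597 × 2.08672 = 42.6937 kN.

F ≈ 42.69 kN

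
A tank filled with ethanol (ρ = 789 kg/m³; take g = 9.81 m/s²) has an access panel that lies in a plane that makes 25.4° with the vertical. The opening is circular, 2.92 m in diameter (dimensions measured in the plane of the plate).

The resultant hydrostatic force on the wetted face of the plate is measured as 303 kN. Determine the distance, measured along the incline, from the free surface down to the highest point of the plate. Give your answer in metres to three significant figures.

γ = ρg = 789 × 9.81 / 1000 = 7.74009 kN/m³.
A = π(1.46)² = 6.69662 m².
From F = γ·h_c·A, the centroid depth is h_c = 303/(7.74009 × 6.69662) = 5.84576 m.
The plate makes 25.4° with the vertical, i.e. θ = 90° − 25.4° = 64.6° to the horizontal. Measuring y along the incline from the free-surface line, vertical depth h = y·sinθ with sinθ = 0.903335.
Along the incline, y_c = h_c/sinθ = 5.84576/0.903335 = 6.47131 m.
The centroid is at the centre, 1.46 m below the top of the plate, so the highest point sits at y_top = 6.47131 − 1.46 = 5.01131 m along the incline.

y_top ≈ 5.01 m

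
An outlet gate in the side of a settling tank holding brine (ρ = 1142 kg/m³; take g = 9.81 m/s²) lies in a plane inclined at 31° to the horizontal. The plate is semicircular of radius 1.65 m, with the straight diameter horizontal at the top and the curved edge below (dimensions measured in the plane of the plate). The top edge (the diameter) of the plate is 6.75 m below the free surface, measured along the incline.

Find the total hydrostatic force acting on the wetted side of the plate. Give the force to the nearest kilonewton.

γ = ρg = 1142 × 9.81 / 1000 = 11.20302 kN/m³.
Let θ = 31° be the plate's angle to the horizontal; measure y along the incline from where the plane meets the free surface. Vertical depth h = y·sinθ with sinθ = 0.515038.
The centroid of a semicircle lies 4r/(3π) = 0.700282 m from the diameter, here below the top edge, so y_c = 6.75 + 0.700282 = 7.45028 m and h_c = 7.45028 × 0.515038 = 3.83718 m.
A = πr²/2 = π × 1.65²/2 = 4.27649 m².
Resultant F = γ·h_c·A = 11.20302 × 3.83718 × 4.27649 = 183.838 kN.

F ≈ 184 kN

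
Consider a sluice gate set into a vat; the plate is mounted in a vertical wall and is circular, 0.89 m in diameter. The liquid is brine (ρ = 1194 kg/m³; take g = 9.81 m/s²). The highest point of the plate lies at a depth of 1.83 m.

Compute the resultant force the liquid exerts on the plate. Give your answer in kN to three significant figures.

γ = ρg = 1194 × 9.81 / 1000 = 11.71314 kN/m³.
The centroid is at the centre, 0.445 m below the top of the plate, so the centroid depth is h_c = 1.83 + 0.445 = 2.275 m.
A = π(0.445)² = 0.622114 m².
Resultant F = γ·h_c·A = 11.71314 × 2.275 × 0.622114 = 16.5777 kN.

F ≈ 16.6 kN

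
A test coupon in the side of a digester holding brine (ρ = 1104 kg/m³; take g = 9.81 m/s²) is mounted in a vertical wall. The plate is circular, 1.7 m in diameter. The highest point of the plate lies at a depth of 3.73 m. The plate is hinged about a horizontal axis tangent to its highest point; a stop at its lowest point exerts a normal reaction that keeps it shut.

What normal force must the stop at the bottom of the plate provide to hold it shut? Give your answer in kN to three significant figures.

P ≈ 58.9 kN

γ = ρg = 1104 × 9.81 / 1000 = 10.83024 kN/m³.
The centroid is at the centre, 0.85 m below the top of the plate, so the centroid depth is h_c = 3.73 + 0.85 = 4.58 m.
A = π(0.85)² = 2.2698 m².
Resultant F = γ·h_c·A = 10.83024 × 4.58 × 2.2698 = 112.588 kN.
I_c = πr⁴/4 = π × 0.85⁴/4 = 0.409983 m⁴.
Centre of pressure: y_p = y_c + I_c/(y_c·A) = 4.58 + 0.409983/(4.58 × 2.2698) = 4.58 + 0.0394378 = 4.61944 m along the plane.
The resultant acts 0.85 + 0.0394378 = 0.889438 m (along the plate) below the hinge at the top edge, so the moment about the hinge is M = F × 0.889438 = 112.588 × 0.889438 = 100.14 kN·m.
A normal force at the bottom, 1.7 m from the hinge, must supply this moment: P = 100.14/1.7 = 58.9059 kN.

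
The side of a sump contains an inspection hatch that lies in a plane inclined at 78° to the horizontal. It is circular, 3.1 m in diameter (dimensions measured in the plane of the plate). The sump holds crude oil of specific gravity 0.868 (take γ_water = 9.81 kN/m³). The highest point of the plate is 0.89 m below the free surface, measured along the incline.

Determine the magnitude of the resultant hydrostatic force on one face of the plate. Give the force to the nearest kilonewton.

F ≈ 153 kN

γ = 0.868 × 9.81 = 8.51508 kN/m³.
Let θ = 78° be the plate's angle to the horizontal; measure y along the incline from where the plane meets the free surface. Vertical depth h = y·sinθ with sinθ = 0.978148.
The centroid is at the centre, 1.55 m below the top of the plate, so y_c = 0.89 + 1.55 = 2.44 m and h_c = 2.44 × 0.978148 = 2.38668 m.
A = π(1.55)² = 7.54768 m².
Resultant F = γ·h_c·A = 8.51508 × 2.38668 × 7.54768 = 153.39 kN.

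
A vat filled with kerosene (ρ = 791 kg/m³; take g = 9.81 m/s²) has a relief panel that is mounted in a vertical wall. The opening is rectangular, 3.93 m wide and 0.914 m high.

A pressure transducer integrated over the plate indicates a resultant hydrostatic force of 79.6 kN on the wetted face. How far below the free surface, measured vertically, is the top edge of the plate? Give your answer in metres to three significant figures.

γ = ρg = 791 × 9.81 / 1000 = 7.75971 kN/m³.
A = 3.93 × 0.914 = 3.59202 m².
From F = γ·h_c·A, the centroid depth is h_c = 79.6/(7.75971 × 3.59202) = 2.85581 m.
The centroid lies 0.914/2 = 0.457 m below the top edge, so the top edge sits at h_top = 2.85581 − 0.457 = 2.39881 m below the surface.

d_top ≈ 2.40 m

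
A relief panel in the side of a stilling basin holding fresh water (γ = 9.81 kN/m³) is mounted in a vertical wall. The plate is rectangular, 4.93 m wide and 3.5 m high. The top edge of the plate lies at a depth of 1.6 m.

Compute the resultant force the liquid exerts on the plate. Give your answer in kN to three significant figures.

F ≈ 567 kN

γ = 9.81 kN/m³.
The centroid lies 3.5/2 = 1.75 m below the top edge, so the centroid depth is h_c = 1.6 + 1.75 = 3.35 m.
A = 4.93 × 3.5 = 17.255 m².
Resultant F = γ·h_c·A = 9.81 × 3.35 × 17.255 = 567.06 kN.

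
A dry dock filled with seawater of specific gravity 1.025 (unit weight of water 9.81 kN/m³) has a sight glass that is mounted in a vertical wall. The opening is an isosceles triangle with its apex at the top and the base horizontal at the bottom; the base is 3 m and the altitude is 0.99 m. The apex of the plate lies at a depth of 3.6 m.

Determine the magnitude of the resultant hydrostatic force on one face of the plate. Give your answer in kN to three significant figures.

F ≈ 63.6 kN

γ = 1.025 × 9.81 = 10.05525 kN/m³.
With the apex up, the centroid sits 2h/3 = 2 × 0.99/3 = 0.66 m below the apex, so the centroid depth is h_c = 3.6 + 0.66 = 4.26 m.
A = ½ × 3 × 0.99 = 1.485 m².
Resultant F = γ·h_c·A = 10.05525 × 4.26 × 1.485 = 63.6105 kN.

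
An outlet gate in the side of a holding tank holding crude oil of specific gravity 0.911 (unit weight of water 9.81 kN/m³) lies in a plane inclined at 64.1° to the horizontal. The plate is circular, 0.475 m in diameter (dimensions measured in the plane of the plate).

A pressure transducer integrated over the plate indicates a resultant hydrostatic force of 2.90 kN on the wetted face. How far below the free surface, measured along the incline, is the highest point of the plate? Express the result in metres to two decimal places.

y_top ≈ 1.80 m

γ = 0.911 × 9.81 = 8.93691 kN/m³.
A = π(0.2375)² = 0.177205 m².
From F = γ·h_c·A, the centroid depth is h_c = 2.90/(8.93691 × 0.177205) = 1.8312 m.
Let θ = 64.1° be the plate's angle to the horizontal; measure y along the incline from where the plane meets the free surface. Vertical depth h = y·sinθ with sinθ = 0.899558.
Along the incline, y_c = h_c/sinθ = 1.8312/0.899558 = 2.03567 m.
The centroid is at the centre, 0.2375 m below the top of the plate, so the highest point sits at y_top = 2.03567 − 0.2375 = 1.79817 m along the incline.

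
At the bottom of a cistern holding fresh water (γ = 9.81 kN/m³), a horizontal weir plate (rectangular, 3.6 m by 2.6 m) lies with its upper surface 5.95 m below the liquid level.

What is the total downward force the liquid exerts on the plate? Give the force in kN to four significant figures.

F ≈ 546.3 kN

γ = 9.81 kN/m³.
The plate is horizontal, so pressure is uniform at p = γ·h = 9.81 × 5.95 = 58.3695 kN/m².
A = 3.6 × 2.6 = 9.36 m².
F = p·A = 58.3695 × 9.36 = 546.339 kN.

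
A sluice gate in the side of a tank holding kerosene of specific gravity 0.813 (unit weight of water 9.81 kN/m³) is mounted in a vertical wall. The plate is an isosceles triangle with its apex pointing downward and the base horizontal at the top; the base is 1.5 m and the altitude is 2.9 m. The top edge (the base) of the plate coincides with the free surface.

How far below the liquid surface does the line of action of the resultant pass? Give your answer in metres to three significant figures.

γ = 0.813 × 9.81 = 7.97553 kN/m³.
With the apex down, the centroid sits h/3 = 2.9/3 = 0.966667 m below the base (the top edge), so the centroid depth is h_c = 0.966667 m.
A = ½ × 1.5 × 2.9 = 2.175 m².
Resultant F = γ·h_c·A = 7.97553 × 0.966667 × 2.175 = 16.7686 kN.
I_c = b·h³/36 = 1.5 × 2.9³/36 = 1.01621 m⁴.
Centre of pressure: y_p = y_c + I_c/(y_c·A) = 0.966667 + 1.01621/(0.966667 × 2.175) = 0.966667 + 0.483334 = 1.45 m along the plane.

h_p = 1.45 m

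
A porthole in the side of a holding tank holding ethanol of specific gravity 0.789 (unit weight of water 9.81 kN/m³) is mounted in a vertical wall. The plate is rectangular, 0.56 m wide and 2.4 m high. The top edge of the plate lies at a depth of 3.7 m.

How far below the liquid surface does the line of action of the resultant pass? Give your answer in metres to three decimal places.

h_p = 4.998 m

γ = 0.789 × 9.81 = 7.74009 kN/m³.
The centroid lies 2.4/2 = 1.2 m below the top edge, so the centroid depth is h_c = 3.7 + 1.2 = 4.9 m.
A = 0.56 × 2.4 = 1.344 m².
Resultant F = γ·h_c·A = 7.74009 × 4.9 × 1.344 = 50.9731 kN.
I_c = b·h³/12 = 0.56 × 2.4³/12 = 0.64512 m⁴.
Centre of pressure: y_p = y_c + I_c/(y_c·A) = 4.9 + 0.64512/(4.9 × 1.344) = 4.9 + 0.0979592 = 4.99796 m along the plane.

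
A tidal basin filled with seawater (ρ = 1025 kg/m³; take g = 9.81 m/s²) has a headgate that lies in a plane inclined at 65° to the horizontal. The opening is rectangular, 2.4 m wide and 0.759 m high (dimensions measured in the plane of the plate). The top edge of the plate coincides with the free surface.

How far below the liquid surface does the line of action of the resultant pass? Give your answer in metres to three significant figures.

h_p = 0.459 m

γ = ρg = 1025 × 9.81 / 1000 = 10.05525 kN/m³.
Let θ = 65° be the plate's angle to the horizontal; measure y along the incline from where the plane meets the free surface. Vertical depth h = y·sinθ with sinθ = 0.906308.
The centroid lies 0.759/2 = 0.3795 m below the top edge, so y_c = 0.3795 m and h_c = 0.3795 × 0.906308 = 0.343944 m.
A = 2.4 × 0.759 = 1.8216 m².
Resultant F = γ·h_c·A = 10.05525 × 0.343944 × 1.8216 = 6.2999 kN.
I_c = b·h³/12 = 2.4 × 0.759³/12 = 0.0874491 m⁴.
Centre of pressure: y_p = y_c + I_c/(y_c·A) = 0.3795 + 0.0874491/(0.3795 × 1.8216) = 0.3795 + 0.1265 = 0.506 m along the plane.
Vertically, h_p = y_p·sinθ = 0.506 × 0.906308 = 0.458592 m.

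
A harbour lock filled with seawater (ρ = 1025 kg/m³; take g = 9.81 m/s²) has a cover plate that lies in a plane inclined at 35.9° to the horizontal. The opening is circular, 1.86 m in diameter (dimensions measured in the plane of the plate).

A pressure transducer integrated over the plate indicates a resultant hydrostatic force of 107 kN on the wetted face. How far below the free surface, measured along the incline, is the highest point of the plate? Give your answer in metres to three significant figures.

y_top ≈ 5.75 m

γ = ρg = 1025 × 9.81 / 1000 = 10.05525 kN/m³.
A = π(0.93)² = 2.71716 m².
From F = γ·h_c·A, the centroid depth is h_c = 107/(10.05525 × 2.71716) = 3.9163 m.
Let θ = 35.9° be the plate's angle to the horizontal; measure y along the incline from where the plane meets the free surface. Vertical depth h = y·sinθ with sinθ = 0.586372.
Along the incline, y_c = h_c/sinθ = 3.9163/0.586372 = 6.67887 m.
The centroid is at the centre, 0.93 m below the top of the plate, so the highest point sits at y_top = 6.67887 − 0.93 = 5.74887 m along the incline.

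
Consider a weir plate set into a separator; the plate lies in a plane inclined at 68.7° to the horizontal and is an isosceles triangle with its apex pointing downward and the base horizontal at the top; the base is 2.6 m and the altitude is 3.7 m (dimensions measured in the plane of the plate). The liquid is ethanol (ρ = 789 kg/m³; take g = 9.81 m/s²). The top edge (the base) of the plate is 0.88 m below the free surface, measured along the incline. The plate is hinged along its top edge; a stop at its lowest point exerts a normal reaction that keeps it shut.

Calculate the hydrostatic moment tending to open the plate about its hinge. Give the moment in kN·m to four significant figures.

M ≈ 116.8 kN·m

γ = ρg = 789 × 9.81 / 1000 = 7.74009 kN/m³.
Let θ = 68.7° be the plate's angle to the horizontal; measure y along the incline from where the plane meets the free surface. Vertical depth h = y·sinθ with sinθ = 0.931691.
With the apex down, the centroid sits h/3 = 3.7/3 = 1.23333 m below the base (the top edge), so y_c = 0.88 + 1.23333 = 2.11333 m and h_c = 2.11333 × 0.931691 = 1.96897 m.
A = ½ × 2.6 × 3.7 = 4.81 m².
Resultant F = γ·h_c·A = 7.74009 × 1.96897 × 4.81 = 73.3044 kN.
I_c = b·h³/36 = 2.6 × 3.7³/36 = 3.65827 m⁴.
Centre of pressure: y_p = y_c + I_c/(y_c·A) = 2.11333 + 3.65827/(2.11333 × 4.81) = 2.11333 + 0.359885 = 2.47321 m along the plane.
The resultant acts 1.23333 + 0.359885 = 1.59322 m (along the plate) below the hinge at the top edge, so the moment about the hinge is M = F × 1.59322 = 73.3044 × 1.59322 = 116.79 kN·m.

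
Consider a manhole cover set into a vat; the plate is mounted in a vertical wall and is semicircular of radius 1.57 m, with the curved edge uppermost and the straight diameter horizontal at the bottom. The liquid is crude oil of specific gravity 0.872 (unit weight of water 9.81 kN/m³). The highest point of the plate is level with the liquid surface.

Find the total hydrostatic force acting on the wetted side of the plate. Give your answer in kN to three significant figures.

γ = 0.872 × 9.81 = 8.55432 kN/m³.
The centroid lies 4r/(3π) = 0.666329 m above the diameter, so r − 4r/(3π) = 1.57 − 0.666329 = 0.903671 m below the topmost point, so the centroid depth is h_c = 0.903671 m.
A = πr²/2 = π × 1.57²/2 = 3.87186 m².
Resultant F = γ·h_c·A = 8.55432 × 0.903671 × 3.87186 = 29.9306 kN.

F ≈ 29.9 kN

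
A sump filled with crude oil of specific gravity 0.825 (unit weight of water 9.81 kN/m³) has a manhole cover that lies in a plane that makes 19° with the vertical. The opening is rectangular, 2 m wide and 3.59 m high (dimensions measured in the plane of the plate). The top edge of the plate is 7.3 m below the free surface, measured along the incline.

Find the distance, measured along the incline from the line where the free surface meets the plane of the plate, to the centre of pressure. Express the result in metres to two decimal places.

y_p = 9.21 m

γ = 0.825 × 9.81 = 8.09325 kN/m³.
The plate makes 19° with the vertical, i.e. θ = 90° − 19° = 71° to the horizontal. Measuring y along the incline from the free-surface line, vertical depth h = y·sinθ with sinθ = 0.945519.
The centroid lies 3.59/2 = 1.795 m below the top edge, so y_c = 7.3 + 1.795 = 9.095 m and h_c = 9.095 × 0.945519 = 8.5995 m.
A = 2 × 3.59 = 7.18 m².
Resultant F = γ·h_c·A = 8.09325 × 8.5995 × 7.18 = 499.713 kN.
I_c = b·h³/12 = 2 × 3.59³/12 = 7.71138 m⁴.
Centre of pressure: y_p = y_c + I_c/(y_c·A) = 9.095 + 7.71138/(9.095 × 7.18) = 9.095 + 0.118088 = 9.21309 m along the plane.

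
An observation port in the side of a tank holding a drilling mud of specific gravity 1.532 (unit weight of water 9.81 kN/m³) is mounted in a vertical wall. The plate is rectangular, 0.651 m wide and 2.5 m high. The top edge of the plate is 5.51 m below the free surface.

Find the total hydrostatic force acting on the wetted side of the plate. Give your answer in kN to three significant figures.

F ≈ 165 kN

γ = 1.532 × 9.81 = 15.02892 kN/m³.
The centroid lies 2.5/2 = 1.25 m below the top edge, so the centroid depth is h_c = 5.51 + 1.25 = 6.76 m.
A = 0.651 × 2.5 = 1.6275 m².
Resultant F = γ·h_c·A = 15.02892 × 6.76 × 1.6275 = 165.347 kN.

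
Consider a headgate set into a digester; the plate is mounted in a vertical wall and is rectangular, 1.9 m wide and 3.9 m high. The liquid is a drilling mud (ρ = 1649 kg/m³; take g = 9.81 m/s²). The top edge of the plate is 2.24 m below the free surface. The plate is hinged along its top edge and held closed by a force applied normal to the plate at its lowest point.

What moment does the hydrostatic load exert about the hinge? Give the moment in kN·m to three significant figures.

M ≈ 1130 kN·m

γ = ρg = 1649 × 9.81 / 1000 = 16.17669 kN/m³.
The centroid lies 3.9/2 = 1.95 m below the top edge, so the centroid depth is h_c = 2.24 + 1.95 = 4.19 m.
A = 1.9 × 3.9 = 7.41 m².
Resultant F = γ·h_c·A = 16.17669 × 4.19 × 7.41 = 502.252 kN.
I_c = b·h³/12 = 1.9 × 3.9³/12 = 9.39217 m⁴.
Centre of pressure: y_p = y_c + I_c/(y_c·A) = 4.19 + 9.39217/(4.19 × 7.41) = 4.19 + 0.302506 = 4.49251 m along the plane.
The resultant acts 1.95 + 0.302506 = 2.25251 m (along the plate) below the hinge at the top edge, so the moment about the hinge is M = F × 2.25251 = 502.252 × 2.25251 = 1131.33 kN·m.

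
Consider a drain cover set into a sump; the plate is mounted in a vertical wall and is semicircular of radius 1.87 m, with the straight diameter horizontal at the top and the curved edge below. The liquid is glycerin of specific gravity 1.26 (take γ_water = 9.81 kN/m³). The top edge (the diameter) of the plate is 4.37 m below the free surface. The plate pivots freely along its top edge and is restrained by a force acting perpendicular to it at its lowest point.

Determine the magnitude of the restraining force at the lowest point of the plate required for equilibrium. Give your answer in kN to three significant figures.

P ≈ 158 kN

γ = 1.26 × 9.81 = 12.3606 kN/m³.
The centroid of a semicircle lies 4r/(3π) = 0.793653 m from the diameter, here below the top edge, so the centroid depth is h_c = 4.37 + 0.793653 = 5.16365 m.
A = πr²/2 = π × 1.87²/2 = 5.49292 m².
Resultant F = γ·h_c·A = 12.3606 × 5.16365 × 5.49292 = 350.59 kN.
I_c = (π/8 − 8/(9π))·r⁴ = 0.109757 × 1.87⁴ = 1.34214 m⁴.
Centre of pressure: y_p = y_c + I_c/(y_c·A) = 5.16365 + 1.34214/(5.16365 × 5.49292) = 5.16365 + 0.0473192 = 5.21097 m along the plane.
The resultant acts 0.793653 + 0.0473192 = 0.840972 m (along the plate) below the hinge at the top edge, so the moment about the hinge is M = F × 0.840972 = 350.59 × 0.840972 = 294.836 kN·m.
A normal force at the bottom, 1.87 m from the hinge, must supply this moment: P = 294.836/1.87 = 157.666 kN.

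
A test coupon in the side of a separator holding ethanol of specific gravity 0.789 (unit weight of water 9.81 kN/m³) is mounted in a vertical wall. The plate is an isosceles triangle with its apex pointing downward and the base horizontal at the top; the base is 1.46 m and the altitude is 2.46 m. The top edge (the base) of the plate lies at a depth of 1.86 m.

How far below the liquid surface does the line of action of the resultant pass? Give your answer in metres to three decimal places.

γ = 0.789 × 9.81 = 7.74009 kN/m³.
With the apex down, the centroid sits h/3 = 2.46/3 = 0.82 m below the base (the top edge), so the centroid depth is h_c = 1.86 + 0.82 = 2.68 m.
A = ½ × 1.46 × 2.46 = 1.7958 m².
Resultant F = γ·h_c·A = 7.74009 × 2.68 × 1.7958 = 37.2511 kN.
I_c = b·h³/36 = 1.46 × 2.46³/36 = 0.603748 m⁴.
Centre of pressure: y_p = y_c + I_c/(y_c·A) = 2.68 + 0.603748/(2.68 × 1.7958) = 2.68 + 0.125448 = 2.80545 m along the plane.

h_p = 2.805 m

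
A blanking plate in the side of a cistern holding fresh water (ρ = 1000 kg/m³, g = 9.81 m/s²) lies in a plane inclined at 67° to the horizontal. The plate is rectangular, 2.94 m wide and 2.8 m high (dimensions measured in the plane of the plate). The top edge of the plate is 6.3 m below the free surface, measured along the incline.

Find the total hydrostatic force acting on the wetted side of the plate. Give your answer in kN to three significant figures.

F ≈ 572 kN

γ = ρg = 1000 × 9.81 = 9810 N/m³ = 9.81 kN/m³.
Let θ = 67° be the plate's angle to the horizontal; measure y along the incline from where the plane meets the free surface. Vertical depth h = y·sinθ with sinθ = 0.920505.
The centroid lies 2.8/2 = 1.4 m below the top edge, so y_c = 6.3 + 1.4 = 7.7 m and h_c = 7.7 × 0.920505 = 7.08789 m.
A = 2.94 × 2.8 = 8.232 m².
Resultant F = γ·h_c·A = 9.81 × 7.08789 × 8.232 = 572.389 kN.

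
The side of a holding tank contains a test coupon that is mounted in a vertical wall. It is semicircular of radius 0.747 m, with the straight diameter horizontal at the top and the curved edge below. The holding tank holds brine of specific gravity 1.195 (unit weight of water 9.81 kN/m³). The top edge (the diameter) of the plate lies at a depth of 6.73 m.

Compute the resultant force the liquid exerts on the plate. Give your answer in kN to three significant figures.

γ = 1.195 × 9.81 = 11.72295 kN/m³.
The centroid of a semicircle lies 4r/(3π) = 0.317037 m from the diameter, here below the top edge, so the centroid depth is h_c = 6.73 + 0.317037 = 7.04704 m.
A = πr²/2 = π × 0.747²/2 = 0.876518 m².
Resultant F = γ·h_c·A = 11.72295 × 7.04704 × 0.876518 = 72.411 kN.

F ≈ 72.4 kN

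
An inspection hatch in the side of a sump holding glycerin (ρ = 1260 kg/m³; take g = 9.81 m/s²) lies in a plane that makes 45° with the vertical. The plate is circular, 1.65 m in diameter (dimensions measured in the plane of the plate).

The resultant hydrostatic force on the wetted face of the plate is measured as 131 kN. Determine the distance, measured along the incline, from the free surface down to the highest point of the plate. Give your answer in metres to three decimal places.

γ = ρg = 1260 × 9.81 / 1000 = 12.3606 kN/m³.
A = π(0.825)² = 2.13825 m².
From F = γ·h_c·A, the centroid depth is h_c = 131/(12.3606 × 2.13825) = 4.95648 m.
The plate makes 45° with the vertical, i.e. θ = 90° − 45° = 45° to the horizontal. Measuring y along the incline from the free-surface line, vertical depth h = y·sinθ with sinθ = 0.707107.
Along the incline, y_c = h_c/sinθ = 4.95648/0.707107 = 7.00952 m.
The centroid is at the centre, 0.825 m below the top of the plate, so the highest point sits at y_top = 7.00952 − 0.825 = 6.18452 m along the incline.

y_top ≈ 6.185 m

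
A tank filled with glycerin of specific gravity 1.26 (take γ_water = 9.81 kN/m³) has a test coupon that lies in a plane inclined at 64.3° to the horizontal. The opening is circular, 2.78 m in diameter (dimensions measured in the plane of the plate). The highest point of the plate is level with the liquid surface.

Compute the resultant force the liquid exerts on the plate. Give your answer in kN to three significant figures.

γ = 1.26 × 9.81 = 12.3606 kN/m³.
Let θ = 64.3° be the plate's angle to the horizontal; measure y along the incline from where the plane meets the free surface. Vertical depth h = y·sinθ with sinθ = 0.901077.
The centroid is at the centre, 1.39 m below the top of the plate, so y_c = 1.39 m and h_c = 1.39 × 0.901077 = 1.2525 m.
A = π(1.39)² = 6.06987 m².
Resultant F = γ·h_c·A = 12.3606 × 1.2525 × 6.06987 = 93.9716 kN.

F ≈ 94.0 kN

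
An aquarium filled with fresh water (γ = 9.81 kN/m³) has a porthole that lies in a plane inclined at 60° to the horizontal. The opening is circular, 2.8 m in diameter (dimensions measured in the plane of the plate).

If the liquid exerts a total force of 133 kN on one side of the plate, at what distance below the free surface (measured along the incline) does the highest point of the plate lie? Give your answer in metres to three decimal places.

y_top ≈ 1.142 m

γ = 9.81 kN/m³.
A = π(1.4)² = 6.15752 m².
From F = γ·h_c·A, the centroid depth is h_c = 133/(9.81 × 6.15752) = 2.20179 m.
Let θ = 60° be the plate's angle to the horizontal; measure y along the incline from where the plane meets the free surface. Vertical depth h = y·sinθ with sinθ = 0.866025.
Along the incline, y_c = h_c/sinθ = 2.20179/0.866025 = 2.54241 m.
The centroid is at the centre, 1.4 m below the top of the plate, so the highest point sits at y_top = 2.54241 − 1.4 = 1.14241 m along the incline.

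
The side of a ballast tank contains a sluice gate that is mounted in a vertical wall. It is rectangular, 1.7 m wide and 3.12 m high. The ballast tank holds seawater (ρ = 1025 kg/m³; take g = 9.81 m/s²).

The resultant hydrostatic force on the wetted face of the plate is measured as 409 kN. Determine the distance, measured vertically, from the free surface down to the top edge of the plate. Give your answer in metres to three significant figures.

d_top ≈ 6.11 m

γ = ρg = 1025 × 9.81 / 1000 = 10.05525 kN/m³.
A = 1.7 × 3.12 = 5.304 m².
From F = γ·h_c·A, the centroid depth is h_c = 409/(10.05525 × 5.304) = 7.66879 m.
The centroid lies 3.12/2 = 1.56 m below the top edge, so the top edge sits at h_top = 7.66879 − 1.56 = 6.10879 m below the surface.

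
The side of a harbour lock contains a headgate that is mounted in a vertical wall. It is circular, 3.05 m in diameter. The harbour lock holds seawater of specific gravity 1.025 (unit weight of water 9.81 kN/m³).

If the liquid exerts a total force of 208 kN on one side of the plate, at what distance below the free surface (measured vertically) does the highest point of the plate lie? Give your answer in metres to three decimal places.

γ = 1.025 × 9.81 = 10.05525 kN/m³.
A = π(1.525)² = 7.30617 m².
From F = γ·h_c·A, the centroid depth is h_c = 208/(10.05525 × 7.30617) = 2.83127 m.
The centroid is at the centre, 1.525 m below the top of the plate, so the highest point sits at h_top = 2.83127 − 1.525 = 1.30627 m below the surface.

d_top ≈ 1.306 m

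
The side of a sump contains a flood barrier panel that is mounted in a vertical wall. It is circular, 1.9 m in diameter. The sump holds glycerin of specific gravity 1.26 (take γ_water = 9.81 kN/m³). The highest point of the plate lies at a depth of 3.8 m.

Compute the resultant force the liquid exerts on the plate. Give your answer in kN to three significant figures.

γ = 1.26 × 9.81 = 12.3606 kN/m³.
The centroid is at the centre, 0.95 m below the top of the plate, so the centroid depth is h_c = 3.8 + 0.95 = 4.75 m.
A = π(0.95)² = 2.83529 m².
Resultant F = γ·h_c·A = 12.3606 × 4.75 × 2.83529 = 166.468 kN.

F ≈ 166 kN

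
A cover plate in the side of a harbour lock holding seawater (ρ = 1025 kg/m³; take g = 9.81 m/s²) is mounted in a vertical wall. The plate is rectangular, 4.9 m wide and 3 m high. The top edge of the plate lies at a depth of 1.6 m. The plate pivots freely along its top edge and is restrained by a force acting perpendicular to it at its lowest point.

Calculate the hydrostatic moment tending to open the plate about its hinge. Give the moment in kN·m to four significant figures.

M ≈ 798.2 kN·m

γ = ρg = 1025 × 9.81 / 1000 = 10.05525 kN/m³.
The centroid lies 3/2 = 1.5 m below the top edge, so the centroid depth is h_c = 1.6 + 1.5 = 3.1 m.
A = 4.9 × 3 = 14.7 m².
Resultant F = γ·h_c·A = 10.05525 × 3.1 × 14.7 = 458.218 kN.
I_c = b·h³/12 = 4.9 × 3³/12 = 11.025 m⁴.
Centre of pressure: y_p = y_c + I_c/(y_c·A) = 3.1 + 11.025/(3.1 × 14.7) = 3.1 + 0.241935 = 3.34194 m along the plane.
The resultant acts 1.5 + 0.241935 = 1.74194 m (along the plate) below the hinge at the top edge, so the moment about the hinge is M = F × 1.74194 = 458.218 × 1.74194 = 798.188 kN·m.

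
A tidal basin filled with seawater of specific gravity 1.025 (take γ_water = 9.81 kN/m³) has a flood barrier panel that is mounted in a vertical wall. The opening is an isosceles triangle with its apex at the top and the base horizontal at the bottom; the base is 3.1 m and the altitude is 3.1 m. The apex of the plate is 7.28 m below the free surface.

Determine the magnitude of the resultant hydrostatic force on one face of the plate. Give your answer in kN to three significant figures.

F ≈ 452 kN

γ = 1.025 × 9.81 = 10.05525 kN/m³.
With the apex up, the centroid sits 2h/3 = 2 × 3.1/3 = 2.06667 m below the apex, so the centroid depth is h_c = 7.28 + 2.06667 = 9.34667 m.
A = ½ × 3.1 × 3.1 = 4.805 m².
Resultant F = γ·h_c·A = 10.05525 × 9.34667 × 4.805 = 451.589 kN.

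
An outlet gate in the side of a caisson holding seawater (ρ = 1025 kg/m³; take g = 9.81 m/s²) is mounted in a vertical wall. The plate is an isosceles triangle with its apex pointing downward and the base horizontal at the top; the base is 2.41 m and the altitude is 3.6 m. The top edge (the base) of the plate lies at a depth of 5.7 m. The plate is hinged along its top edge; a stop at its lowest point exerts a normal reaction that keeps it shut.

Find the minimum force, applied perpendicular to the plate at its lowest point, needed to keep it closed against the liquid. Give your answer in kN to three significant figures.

P ≈ 109 kN

γ = ρg = 1025 × 9.81 / 1000 = 10.05525 kN/m³.
With the apex down, the centroid sits h/3 = 3.6/3 = 1.2 m below the base (the top edge), so the centroid depth is h_c = 5.7 + 1.2 = 6.9 m.
A = ½ × 2.41 × 3.6 = 4.338 m².
Resultant F = γ·h_c·A = 10.05525 × 6.9 × 4.338 = 300.976 kN.
I_c = b·h³/36 = 2.41 × 3.6³/36 = 3.12336 m⁴.
Centre of pressure: y_p = y_c + I_c/(y_c·A) = 6.9 + 3.12336/(6.9 × 4.338) = 6.9 + 0.104348 = 7.00435 m along the plane.
The resultant acts 1.2 + 0.104348 = 1.30435 m (along the plate) below the hinge at the top edge, so the moment about the hinge is M = F × 1.30435 = 300.976 × 1.30435 = 392.578 kN·m.
A normal force at the bottom, 3.6 m from the hinge, must supply this moment: P = 392.578/3.6 = 109.049 kN.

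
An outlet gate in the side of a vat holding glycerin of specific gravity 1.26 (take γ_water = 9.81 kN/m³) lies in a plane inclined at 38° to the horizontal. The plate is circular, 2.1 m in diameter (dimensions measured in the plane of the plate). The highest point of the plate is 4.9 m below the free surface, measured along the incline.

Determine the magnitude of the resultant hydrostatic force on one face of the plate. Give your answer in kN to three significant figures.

F ≈ 157 kN

γ = 1.26 × 9.81 = 12.3606 kN/m³.
Let θ = 38° be the plate's angle to the horizontal; measure y along the incline from where the plane meets the free surface. Vertical depth h = y·sinθ with sinθ = 0.615661.
The centroid is at the centre, 1.05 m below the top of the plate, so y_c = 4.9 + 1.05 = 5.95 m and h_c = 5.95 × 0.615661 = 3.66318 m.
A = π(1.05)² = 3.46361 m².
Resultant F = γ·h_c·A = 12.3606 × 3.66318 × 3.46361 = 156.829 kN.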